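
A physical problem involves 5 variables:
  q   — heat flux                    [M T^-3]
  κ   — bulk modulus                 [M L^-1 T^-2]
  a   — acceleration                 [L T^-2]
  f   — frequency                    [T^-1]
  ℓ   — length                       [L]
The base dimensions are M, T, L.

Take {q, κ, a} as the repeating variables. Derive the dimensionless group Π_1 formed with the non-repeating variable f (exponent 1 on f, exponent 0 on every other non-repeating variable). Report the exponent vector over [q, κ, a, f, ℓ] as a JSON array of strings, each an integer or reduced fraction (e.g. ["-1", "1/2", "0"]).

Exponent matrix [M,T,L] × [q,κ,a,f,ℓ]:
  M: [ 1  1  0  0  0]
  T: [-3 -2 -2 -1  0]
  L: [ 0 -1  1  0  1]
Row reduction gives pivot columns q,κ,a; rank = 3
Repeat: q,κ,a; free: f,ℓ
RREF:
  r0: [   1    0    0   -1    2]
  r1: [   0    1    0    1   -2]
  r2: [   0    0    1    1   -1]
Fix exponent of f at 1, ℓ at 0; solve each RREF row for its pivot's exponent:
  r0: exp(q) + (-1)·1 = 0 ⇒ exp(q) = 1
  r1: exp(κ) + (1)·1 = 0 ⇒ exp(κ) = -1
  r2: exp(a) + (1)·1 = 0 ⇒ exp(a) = -1
Π_1 = q · κ^-1 · a^-1 · f

["1", "-1", "-1", "1", "0"]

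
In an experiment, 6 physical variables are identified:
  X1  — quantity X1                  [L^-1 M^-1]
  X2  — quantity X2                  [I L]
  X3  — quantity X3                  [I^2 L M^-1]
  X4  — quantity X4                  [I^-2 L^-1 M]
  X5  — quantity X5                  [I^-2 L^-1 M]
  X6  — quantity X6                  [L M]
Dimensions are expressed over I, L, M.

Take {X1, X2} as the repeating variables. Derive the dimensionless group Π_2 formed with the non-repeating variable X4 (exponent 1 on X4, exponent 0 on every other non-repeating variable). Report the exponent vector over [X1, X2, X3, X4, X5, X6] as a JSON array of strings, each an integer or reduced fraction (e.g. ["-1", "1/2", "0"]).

["1", "2", "0", "1", "0", "0"]

Exponent matrix [I,L,M] × [X1,X2,X3,X4,X5,X6]:
  I: [ 0  1  2 -2 -2  0]
  L: [-1  1  1 -1 -1  1]
  M: [-1  0 -1  1  1  1]
RREF → pivots at {X1,X2} ⇒ r = 2
Pivot set = {X1,X2}, free = {X3,X4,X5,X6}
RREF:
  r0: [   1    0    1   -1   -1   -1]
  r1: [   0    1    2   -2   -2    0]
  r2: [   0    0    0    0    0    0]
Fix exponent of X4 at 1, X3 at 0, X5 at 0, X6 at 0; solve each RREF row for its pivot's exponent:
  r0: exp(X1) + (-1)·1 = 0 ⇒ exp(X1) = 1
  r1: exp(X2) + (-2)·1 = 0 ⇒ exp(X2) = 2
Π_2 = X1 · X2^2 · X4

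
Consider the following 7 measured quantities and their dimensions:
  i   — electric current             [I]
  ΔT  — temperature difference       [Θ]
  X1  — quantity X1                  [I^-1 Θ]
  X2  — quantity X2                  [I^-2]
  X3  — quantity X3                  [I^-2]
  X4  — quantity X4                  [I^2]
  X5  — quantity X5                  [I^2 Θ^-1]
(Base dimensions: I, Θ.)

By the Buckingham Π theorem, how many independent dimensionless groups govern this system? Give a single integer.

Write exponents as rows I,Θ / cols i,ΔT,X1,X2,X3,X4,X5:
  I: [ 1  0 -1 -2 -2  2  2]
  Θ: [ 0  1  1  0  0  0 -1]
Echelon form has 2 nonzero rows (pivots: i,ΔT)
n=7, r=2 ⇒ 5 dimensionless groups

5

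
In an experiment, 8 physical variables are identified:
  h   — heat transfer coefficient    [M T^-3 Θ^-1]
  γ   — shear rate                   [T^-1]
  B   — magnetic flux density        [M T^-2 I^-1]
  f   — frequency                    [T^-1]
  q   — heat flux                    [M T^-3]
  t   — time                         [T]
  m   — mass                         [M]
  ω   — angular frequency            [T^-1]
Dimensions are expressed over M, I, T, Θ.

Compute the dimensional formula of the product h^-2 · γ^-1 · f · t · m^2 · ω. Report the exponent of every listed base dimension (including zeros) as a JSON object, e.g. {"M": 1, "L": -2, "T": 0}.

Exponent matrix [M,I,T,Θ] × [h,γ,B,f,q,t,m,ω]:
  M: [ 1  0  1  0  1  0  1  0]
  I: [ 0  0 -1  0  0  0  0  0]
  T: [-3 -1 -2 -1 -3  1  0 -1]
  Θ: [-1  0  0  0  0  0  0  0]
  [M]: (-2)·1+(-1)·0+(1)·0+(1)·0+(2)·1+(1)·0 = 0
  [I]: (-2)·0+(-1)·0+(1)·0+(1)·0+(2)·0+(1)·0 = 0
  [T]: (-2)·-3+(-1)·-1+(1)·-1+(1)·1+(2)·0+(1)·-1 = 6
  [Θ]: (-2)·-1+(-1)·0+(1)·0+(1)·0+(2)·0+(1)·0 = 2
⇒ T^6 Θ^2

{"M": 0, "I": 0, "T": 6, "Θ": 2}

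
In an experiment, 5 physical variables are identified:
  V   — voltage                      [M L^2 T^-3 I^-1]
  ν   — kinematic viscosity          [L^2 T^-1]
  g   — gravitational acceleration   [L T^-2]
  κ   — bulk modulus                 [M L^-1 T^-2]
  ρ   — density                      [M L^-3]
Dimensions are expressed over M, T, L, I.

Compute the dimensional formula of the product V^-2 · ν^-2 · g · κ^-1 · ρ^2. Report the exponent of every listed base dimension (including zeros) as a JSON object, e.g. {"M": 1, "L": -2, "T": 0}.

{"M": -1, "T": 8, "L": -12, "I": 2}

Write exponents as rows M,T,L,I / cols V,ν,g,κ,ρ:
  M: [ 1  0  0  1  1]
  T: [-3 -1 -2 -2  0]
  L: [ 2  2  1 -1 -3]
  I: [-1  0  0  0  0]
  [M]: (-2)·1+(-2)·0+(1)·0+(-1)·1+(2)·1 = -1
  [T]: (-2)·-3+(-2)·-1+(1)·-2+(-1)·-2+(2)·0 = 8
  [L]: (-2)·2+(-2)·2+(1)·1+(-1)·-1+(2)·-3 = -12
  [I]: (-2)·-1+(-2)·0+(1)·0+(-1)·0+(2)·0 = 2
⇒ M^-1 T^8 L^-12 I^2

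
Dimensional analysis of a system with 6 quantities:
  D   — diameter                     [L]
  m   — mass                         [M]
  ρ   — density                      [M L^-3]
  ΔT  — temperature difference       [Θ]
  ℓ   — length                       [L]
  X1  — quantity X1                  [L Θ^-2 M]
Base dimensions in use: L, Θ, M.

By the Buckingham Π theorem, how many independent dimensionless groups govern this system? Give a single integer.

3

Write exponents as rows L,Θ,M / cols D,m,ρ,ΔT,ℓ,X1:
  L: [ 1  0 -3  0  1  1]
  Θ: [ 0  0  0  1  0 -2]
  M: [ 0  1  1  0  0  1]
Row reduction gives pivot columns D,m,ΔT; rank = 3
Π count = n − r = 6 − 3 = 3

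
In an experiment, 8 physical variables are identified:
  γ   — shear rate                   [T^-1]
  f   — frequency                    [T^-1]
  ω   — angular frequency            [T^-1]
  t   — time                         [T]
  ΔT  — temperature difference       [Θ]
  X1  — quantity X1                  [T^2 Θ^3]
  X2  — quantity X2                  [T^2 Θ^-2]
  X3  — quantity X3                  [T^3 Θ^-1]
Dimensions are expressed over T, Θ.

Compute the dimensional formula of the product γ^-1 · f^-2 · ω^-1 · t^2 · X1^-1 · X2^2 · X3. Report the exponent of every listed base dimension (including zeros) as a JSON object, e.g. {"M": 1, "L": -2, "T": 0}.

Dimensional matrix (T×Θ by γ×f×ω×t×ΔT×X1×X2×X3):
  T: [-1 -1 -1  1  0  2  2  3]
  Θ: [ 0  0  0  0  1  3 -2 -1]
  [T]: (-1)·-1+(-2)·-1+(-1)·-1+(2)·1+(-1)·2+(2)·2+(1)·3 = 11
  [Θ]: (-1)·0+(-2)·0+(-1)·0+(2)·0+(-1)·3+(2)·-2+(1)·-1 = -8
⇒ T^11 Θ^-8

{"T": 11, "Θ": -8}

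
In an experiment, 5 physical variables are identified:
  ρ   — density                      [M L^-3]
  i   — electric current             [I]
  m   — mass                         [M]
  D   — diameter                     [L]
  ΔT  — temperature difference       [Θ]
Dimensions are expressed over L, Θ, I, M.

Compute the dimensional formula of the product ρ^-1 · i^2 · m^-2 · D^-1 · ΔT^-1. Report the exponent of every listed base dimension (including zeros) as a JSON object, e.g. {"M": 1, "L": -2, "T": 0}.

Write exponents as rows L,Θ,I,M / cols ρ,i,m,D,ΔT:
  L: [-3  0  0  1  0]
  Θ: [ 0  0  0  0  1]
  I: [ 0  1  0  0  0]
  M: [ 1  0  1  0  0]
  [L]: (-1)·-3+(2)·0+(-2)·0+(-1)·1+(-1)·0 = 2
  [Θ]: (-1)·0+(2)·0+(-2)·0+(-1)·0+(-1)·1 = -1
  [I]: (-1)·0+(2)·1+(-2)·0+(-1)·0+(-1)·0 = 2
  [M]: (-1)·1+(2)·0+(-2)·1+(-1)·0+(-1)·0 = -3
⇒ L^2 Θ^-1 I^2 M^-3

{"L": 2, "Θ": -1, "I": 2, "M": -3}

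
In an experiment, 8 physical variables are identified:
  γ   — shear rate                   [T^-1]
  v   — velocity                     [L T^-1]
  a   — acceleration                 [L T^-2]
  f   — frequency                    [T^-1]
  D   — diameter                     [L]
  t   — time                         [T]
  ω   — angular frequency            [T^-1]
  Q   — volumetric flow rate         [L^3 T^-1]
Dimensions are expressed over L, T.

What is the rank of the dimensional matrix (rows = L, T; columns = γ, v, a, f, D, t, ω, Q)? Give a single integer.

2

Write exponents as rows L,T / cols γ,v,a,f,D,t,ω,Q:
  L: [ 0  1  1  0  1  0  0  3]
  T: [-1 -1 -2 -1  0  1 -1 -1]
Row reduction gives pivot columns γ,v; rank = 2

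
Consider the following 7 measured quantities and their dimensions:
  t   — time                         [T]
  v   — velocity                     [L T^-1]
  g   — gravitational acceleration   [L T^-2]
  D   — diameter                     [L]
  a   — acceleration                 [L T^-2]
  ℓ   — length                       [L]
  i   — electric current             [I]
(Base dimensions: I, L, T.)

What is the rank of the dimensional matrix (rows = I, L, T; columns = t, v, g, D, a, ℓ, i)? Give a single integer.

3

Write exponents as rows I,L,T / cols t,v,g,D,a,ℓ,i:
  I: [ 0  0  0  0  0  0  1]
  L: [ 0  1  1  1  1  1  0]
  T: [ 1 -1 -2  0 -2  0  0]
RREF → pivots at {t,v,i} ⇒ r = 3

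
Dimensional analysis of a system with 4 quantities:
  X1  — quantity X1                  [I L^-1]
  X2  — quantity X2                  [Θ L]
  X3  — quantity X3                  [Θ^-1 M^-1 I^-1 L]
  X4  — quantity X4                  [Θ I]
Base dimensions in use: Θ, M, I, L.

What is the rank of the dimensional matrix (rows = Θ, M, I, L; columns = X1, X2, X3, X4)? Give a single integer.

3

Write exponents as rows Θ,M,I,L / cols X1,X2,X3,X4:
  Θ: [ 0  1 -1  1]
  M: [ 0  0 -1  0]
  I: [ 1  0 -1  1]
  L: [-1  1  1  0]
Echelon form has 3 nonzero rows (pivots: X1,X2,X3)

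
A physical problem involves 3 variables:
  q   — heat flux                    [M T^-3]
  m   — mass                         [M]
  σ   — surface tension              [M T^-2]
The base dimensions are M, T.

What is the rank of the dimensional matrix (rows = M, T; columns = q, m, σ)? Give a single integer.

Exponent matrix [M,T] × [q,m,σ]:
  M: [ 1  1  1]
  T: [-3  0 -2]
Row reduction gives pivot columns q,m; rank = 2

2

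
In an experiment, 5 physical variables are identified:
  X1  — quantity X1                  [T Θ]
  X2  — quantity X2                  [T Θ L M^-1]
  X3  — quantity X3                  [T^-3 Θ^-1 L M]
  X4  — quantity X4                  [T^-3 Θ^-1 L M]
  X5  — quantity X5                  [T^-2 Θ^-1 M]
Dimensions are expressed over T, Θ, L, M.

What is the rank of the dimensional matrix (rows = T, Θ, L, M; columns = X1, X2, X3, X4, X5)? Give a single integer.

3

Exponent matrix [T,Θ,L,M] × [X1,X2,X3,X4,X5]:
  T: [ 1  1 -3 -3 -2]
  Θ: [ 1  1 -1 -1 -1]
  L: [ 0  1  1  1  0]
  M: [ 0 -1  1  1  1]
Row reduction gives pivot columns X1,X2,X3; rank = 3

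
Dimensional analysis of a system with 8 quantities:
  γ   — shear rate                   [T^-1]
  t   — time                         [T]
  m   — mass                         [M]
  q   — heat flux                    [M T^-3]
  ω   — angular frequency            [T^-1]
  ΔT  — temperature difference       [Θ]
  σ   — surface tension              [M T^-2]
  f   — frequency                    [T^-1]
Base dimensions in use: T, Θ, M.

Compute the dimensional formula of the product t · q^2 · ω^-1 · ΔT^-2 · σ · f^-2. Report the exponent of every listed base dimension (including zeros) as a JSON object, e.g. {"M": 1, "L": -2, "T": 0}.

{"T": -4, "Θ": -2, "M": 3}

Exponent matrix [T,Θ,M] × [γ,t,m,q,ω,ΔT,σ,f]:
  T: [-1  1  0 -3 -1  0 -2 -1]
  Θ: [ 0  0  0  0  0  1  0  0]
  M: [ 0  0  1  1  0  0  1  0]
  [T]: (1)·1+(2)·-3+(-1)·-1+(-2)·0+(1)·-2+(-2)·-1 = -4
  [Θ]: (1)·0+(2)·0+(-1)·0+(-2)·1+(1)·0+(-2)·0 = -2
  [M]: (1)·0+(2)·1+(-1)·0+(-2)·0+(1)·1+(-2)·0 = 3
⇒ T^-4 Θ^-2 M^3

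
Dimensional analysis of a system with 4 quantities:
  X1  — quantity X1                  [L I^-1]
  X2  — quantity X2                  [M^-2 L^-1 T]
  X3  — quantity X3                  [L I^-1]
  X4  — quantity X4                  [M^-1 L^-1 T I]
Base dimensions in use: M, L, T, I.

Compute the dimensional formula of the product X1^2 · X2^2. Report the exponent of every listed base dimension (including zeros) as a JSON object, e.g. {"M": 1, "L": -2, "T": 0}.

{"M": -4, "L": 0, "T": 2, "I": -2}

Dimensional matrix (M×L×T×I by X1×X2×X3×X4):
  M: [ 0 -2  0 -1]
  L: [ 1 -1  1 -1]
  T: [ 0  1  0  1]
  I: [-1  0 -1  1]
  [M]: (2)·0+(2)·-2 = -4
  [L]: (2)·1+(2)·-1 = 0
  [T]: (2)·0+(2)·1 = 2
  [I]: (2)·-1+(2)·0 = -2
⇒ M^-4 T^2 I^-2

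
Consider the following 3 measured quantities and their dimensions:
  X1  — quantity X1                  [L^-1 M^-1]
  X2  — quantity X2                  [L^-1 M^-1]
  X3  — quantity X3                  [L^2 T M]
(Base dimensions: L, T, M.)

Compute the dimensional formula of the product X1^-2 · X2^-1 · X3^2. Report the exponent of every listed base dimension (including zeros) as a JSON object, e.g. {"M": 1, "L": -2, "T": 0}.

{"L": 7, "T": 2, "M": 5}

Dimensional matrix (L×T×M by X1×X2×X3):
  L: [-1 -1  2]
  T: [ 0  0  1]
  M: [-1 -1  1]
  [L]: (-2)·-1+(-1)·-1+(2)·2 = 7
  [T]: (-2)·0+(-1)·0+(2)·1 = 2
  [M]: (-2)·-1+(-1)·-1+(2)·1 = 5
⇒ L^7 T^2 M^5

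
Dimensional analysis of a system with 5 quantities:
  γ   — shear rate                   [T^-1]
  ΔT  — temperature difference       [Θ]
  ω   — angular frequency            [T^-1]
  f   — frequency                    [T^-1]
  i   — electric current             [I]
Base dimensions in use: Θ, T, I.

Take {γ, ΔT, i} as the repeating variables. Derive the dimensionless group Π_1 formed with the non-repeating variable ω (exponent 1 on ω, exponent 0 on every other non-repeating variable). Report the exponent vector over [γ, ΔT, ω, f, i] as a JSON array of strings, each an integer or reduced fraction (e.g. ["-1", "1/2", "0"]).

Exponent matrix [Θ,T,I] × [γ,ΔT,ω,f,i]:
  Θ: [ 0  1  0  0  0]
  T: [-1  0 -1 -1  0]
  I: [ 0  0  0  0  1]
RREF → pivots at {γ,ΔT,i} ⇒ r = 3
Repeat: γ,ΔT,i; free: ω,f
RREF:
  r0: [   1    0    1    1    0]
  r1: [   0    1    0    0    0]
  r2: [   0    0    0    0    1]
Fix exponent of ω at 1, f at 0; solve each RREF row for its pivot's exponent:
  r0: exp(γ) + (1)·1 = 0 ⇒ exp(γ) = -1
  r1: exp(ΔT) + (0)·1 = 0 ⇒ exp(ΔT) = 0
  r2: exp(i) + (0)·1 = 0 ⇒ exp(i) = 0
Π_1 = γ^-1 · ω

["-1", "0", "1", "0", "0"]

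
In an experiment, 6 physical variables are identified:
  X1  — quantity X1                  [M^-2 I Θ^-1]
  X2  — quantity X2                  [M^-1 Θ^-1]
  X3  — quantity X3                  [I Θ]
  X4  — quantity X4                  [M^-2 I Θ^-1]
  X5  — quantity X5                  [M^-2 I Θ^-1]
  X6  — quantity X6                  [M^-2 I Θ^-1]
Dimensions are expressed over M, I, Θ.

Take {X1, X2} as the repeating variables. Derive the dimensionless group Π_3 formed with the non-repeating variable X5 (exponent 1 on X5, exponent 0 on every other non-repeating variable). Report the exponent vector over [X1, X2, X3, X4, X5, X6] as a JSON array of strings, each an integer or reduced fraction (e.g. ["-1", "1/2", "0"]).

["-1", "0", "0", "0", "1", "0"]

Write exponents as rows M,I,Θ / cols X1,X2,X3,X4,X5,X6:
  M: [-2 -1  0 -2 -2 -2]
  I: [ 1  0  1  1  1  1]
  Θ: [-1 -1  1 -1 -1 -1]
Echelon form has 2 nonzero rows (pivots: X1,X2)
Repeat: X1,X2; free: X3,X4,X5,X6
RREF:
  r0: [   1    0    1    1    1    1]
  r1: [   0    1   -2    0    0    0]
  r2: [   0    0    0    0    0    0]
Fix exponent of X5 at 1, X3 at 0, X4 at 0, X6 at 0; solve each RREF row for its pivot's exponent:
  r0: exp(X1) + (1)·1 = 0 ⇒ exp(X1) = -1
  r1: exp(X2) + (0)·1 = 0 ⇒ exp(X2) = 0
Π_3 = X1^-1 · X5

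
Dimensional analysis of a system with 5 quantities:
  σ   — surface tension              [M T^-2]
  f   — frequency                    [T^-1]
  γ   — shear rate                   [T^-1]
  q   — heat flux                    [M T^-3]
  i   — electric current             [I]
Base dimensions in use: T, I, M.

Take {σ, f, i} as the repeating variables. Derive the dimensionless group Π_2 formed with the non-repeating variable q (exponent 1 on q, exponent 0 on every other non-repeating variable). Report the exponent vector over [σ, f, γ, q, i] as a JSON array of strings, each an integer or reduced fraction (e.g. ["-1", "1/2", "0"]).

Dimensional matrix (T×I×M by σ×f×γ×q×i):
  T: [-2 -1 -1 -3  0]
  I: [ 0  0  0  0  1]
  M: [ 1  0  0  1  0]
RREF → pivots at {σ,f,i} ⇒ r = 3
Pivot set = {σ,f,i}, free = {γ,q}
RREF:
  r0: [   1    0    0    1    0]
  r1: [   0    1    1    1    0]
  r2: [   0    0    0    0    1]
Fix exponent of q at 1, γ at 0; solve each RREF row for its pivot's exponent:
  r0: exp(σ) + (1)·1 = 0 ⇒ exp(σ) = -1
  r1: exp(f) + (1)·1 = 0 ⇒ exp(f) = -1
  r2: exp(i) + (0)·1 = 0 ⇒ exp(i) = 0
Π_2 = σ^-1 · f^-1 · q

["-1", "-1", "0", "1", "0"]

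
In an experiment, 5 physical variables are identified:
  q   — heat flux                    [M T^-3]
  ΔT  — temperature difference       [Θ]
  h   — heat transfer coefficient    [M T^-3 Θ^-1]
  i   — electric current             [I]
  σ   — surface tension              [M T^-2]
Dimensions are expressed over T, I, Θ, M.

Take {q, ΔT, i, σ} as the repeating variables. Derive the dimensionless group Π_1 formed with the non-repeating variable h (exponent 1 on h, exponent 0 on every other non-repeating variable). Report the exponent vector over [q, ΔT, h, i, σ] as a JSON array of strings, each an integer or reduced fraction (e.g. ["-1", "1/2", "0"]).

Write exponents as rows T,I,Θ,M / cols q,ΔT,h,i,σ:
  T: [-3  0 -3  0 -2]
  I: [ 0  0  0  1  0]
  Θ: [ 0  1 -1  0  0]
  M: [ 1  0  1  0  1]
Echelon form has 4 nonzero rows (pivots: q,ΔT,i,σ)
Repeat: q,ΔT,i,σ; free: h
RREF:
  r0: [   1    0    1    0    0]
  r1: [   0    1   -1    0    0]
  r2: [   0    0    0    1    0]
  r3: [   0    0    0    0    1]
Fix exponent of h at 1; solve each RREF row for its pivot's exponent:
  r0: exp(q) + (1)·1 = 0 ⇒ exp(q) = -1
  r1: exp(ΔT) + (-1)·1 = 0 ⇒ exp(ΔT) = 1
  r2: exp(i) + (0)·1 = 0 ⇒ exp(i) = 0
  r3: exp(σ) + (0)·1 = 0 ⇒ exp(σ) = 0
Π_1 = q^-1 · ΔT · h

["-1", "1", "1", "0", "0"]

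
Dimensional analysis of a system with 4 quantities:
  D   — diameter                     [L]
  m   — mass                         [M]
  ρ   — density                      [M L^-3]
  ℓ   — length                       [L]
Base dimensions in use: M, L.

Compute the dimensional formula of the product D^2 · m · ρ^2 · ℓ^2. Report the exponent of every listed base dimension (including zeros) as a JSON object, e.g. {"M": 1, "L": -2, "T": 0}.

Exponent matrix [M,L] × [D,m,ρ,ℓ]:
  M: [ 0  1  1  0]
  L: [ 1  0 -3  1]
  [M]: (2)·0+(1)·1+(2)·1+(2)·0 = 3
  [L]: (2)·1+(1)·0+(2)·-3+(2)·1 = -2
⇒ M^3 L^-2

{"M": 3, "L": -2}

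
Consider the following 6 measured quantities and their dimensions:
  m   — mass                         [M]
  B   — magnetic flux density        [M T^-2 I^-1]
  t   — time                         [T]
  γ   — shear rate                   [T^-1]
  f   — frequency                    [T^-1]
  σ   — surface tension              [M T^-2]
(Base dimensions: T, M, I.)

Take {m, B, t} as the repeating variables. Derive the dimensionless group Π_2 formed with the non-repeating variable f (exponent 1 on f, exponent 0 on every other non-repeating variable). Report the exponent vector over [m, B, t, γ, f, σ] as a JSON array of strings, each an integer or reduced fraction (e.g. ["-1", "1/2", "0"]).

Dimensional matrix (T×M×I by m×B×t×γ×f×σ):
  T: [ 0 -2  1 -1 -1 -2]
  M: [ 1  1  0  0  0  1]
  I: [ 0 -1  0  0  0  0]
Row reduction gives pivot columns m,B,t; rank = 3
Pivot set = {m,B,t}, free = {γ,f,σ}
RREF:
  r0: [   1    0    0    0    0    1]
  r1: [   0    1    0    0    0    0]
  r2: [   0    0    1   -1   -1   -2]
Fix exponent of f at 1, γ at 0, σ at 0; solve each RREF row for its pivot's exponent:
  r0: exp(m) + (0)·1 = 0 ⇒ exp(m) = 0
  r1: exp(B) + (0)·1 = 0 ⇒ exp(B) = 0
  r2: exp(t) + (-1)·1 = 0 ⇒ exp(t) = 1
Π_2 = t · f

["0", "0", "1", "0", "1", "0"]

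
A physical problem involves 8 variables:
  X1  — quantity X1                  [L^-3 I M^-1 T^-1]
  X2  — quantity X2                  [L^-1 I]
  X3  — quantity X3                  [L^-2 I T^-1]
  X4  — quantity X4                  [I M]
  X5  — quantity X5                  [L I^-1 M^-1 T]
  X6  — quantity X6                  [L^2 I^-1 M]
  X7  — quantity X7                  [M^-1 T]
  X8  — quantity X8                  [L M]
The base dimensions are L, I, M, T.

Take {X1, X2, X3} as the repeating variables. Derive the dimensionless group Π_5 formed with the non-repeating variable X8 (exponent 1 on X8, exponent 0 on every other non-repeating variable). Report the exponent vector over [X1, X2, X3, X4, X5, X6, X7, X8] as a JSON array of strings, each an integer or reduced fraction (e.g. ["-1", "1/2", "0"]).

["1", "0", "-1", "0", "0", "0", "0", "1"]

Write exponents as rows L,I,M,T / cols X1,X2,X3,X4,X5,X6,X7,X8:
  L: [-3 -1 -2  0  1  2  0  1]
  I: [ 1  1  1  1 -1 -1  0  0]
  M: [-1  0  0  1 -1  1 -1  1]
  T: [-1  0 -1  0  1  0  1  0]
Row reduction gives pivot columns X1,X2,X3; rank = 3
Repeat: X1,X2,X3; free: X4,X5,X6,X7,X8
RREF:
  r0: [   1    0    0   -1    1   -1    1   -1]
  r1: [   0    1    0    1    0   -1    1    0]
  r2: [   0    0    1    1   -2    1   -2    1]
  r3: [   0    0    0    0    0    0    0    0]
Fix exponent of X8 at 1, X4 at 0, X5 at 0, X6 at 0, X7 at 0; solve each RREF row for its pivot's exponent:
  r0: exp(X1) + (-1)·1 = 0 ⇒ exp(X1) = 1
  r1: exp(X2) + (0)·1 = 0 ⇒ exp(X2) = 0
  r2: exp(X3) + (1)·1 = 0 ⇒ exp(X3) = -1
Π_5 = X1 · X3^-1 · X8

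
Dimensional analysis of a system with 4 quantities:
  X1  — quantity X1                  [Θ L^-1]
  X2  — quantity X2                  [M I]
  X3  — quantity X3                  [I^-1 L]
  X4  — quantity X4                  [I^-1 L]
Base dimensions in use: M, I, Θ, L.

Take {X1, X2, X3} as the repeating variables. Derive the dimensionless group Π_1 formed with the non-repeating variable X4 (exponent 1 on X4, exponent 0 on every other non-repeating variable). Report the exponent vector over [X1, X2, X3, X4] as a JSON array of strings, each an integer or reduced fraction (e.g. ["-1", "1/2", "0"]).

["0", "0", "-1", "1"]

Write exponents as rows M,I,Θ,L / cols X1,X2,X3,X4:
  M: [ 0  1  0  0]
  I: [ 0  1 -1 -1]
  Θ: [ 1  0  0  0]
  L: [-1  0  1  1]
Row reduction gives pivot columns X1,X2,X3; rank = 3
Pivot set = {X1,X2,X3}, free = {X4}
RREF:
  r0: [   1    0    0    0]
  r1: [   0    1    0    0]
  r2: [   0    0    1    1]
  r3: [   0    0    0    0]
Fix exponent of X4 at 1; solve each RREF row for its pivot's exponent:
  r0: exp(X1) + (0)·1 = 0 ⇒ exp(X1) = 0
  r1: exp(X2) + (0)·1 = 0 ⇒ exp(X2) = 0
  r2: exp(X3) + (1)·1 = 0 ⇒ exp(X3) = -1
Π_1 = X3^-1 · X4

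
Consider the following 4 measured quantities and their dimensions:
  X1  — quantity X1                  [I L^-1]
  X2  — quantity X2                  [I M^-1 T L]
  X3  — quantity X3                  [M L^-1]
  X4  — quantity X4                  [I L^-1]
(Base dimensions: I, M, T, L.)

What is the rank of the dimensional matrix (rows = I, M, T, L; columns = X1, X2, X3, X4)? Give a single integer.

3

Dimensional matrix (I×M×T×L by X1×X2×X3×X4):
  I: [ 1  1  0  1]
  M: [ 0 -1  1  0]
  T: [ 0  1  0  0]
  L: [-1  1 -1 -1]
Echelon form has 3 nonzero rows (pivots: X1,X2,X3)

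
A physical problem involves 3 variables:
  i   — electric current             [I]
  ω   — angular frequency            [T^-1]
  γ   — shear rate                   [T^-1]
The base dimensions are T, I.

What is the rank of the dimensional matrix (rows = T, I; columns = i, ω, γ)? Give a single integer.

2

Dimensional matrix (T×I by i×ω×γ):
  T: [ 0 -1 -1]
  I: [ 1  0  0]
RREF → pivots at {i,ω} ⇒ r = 2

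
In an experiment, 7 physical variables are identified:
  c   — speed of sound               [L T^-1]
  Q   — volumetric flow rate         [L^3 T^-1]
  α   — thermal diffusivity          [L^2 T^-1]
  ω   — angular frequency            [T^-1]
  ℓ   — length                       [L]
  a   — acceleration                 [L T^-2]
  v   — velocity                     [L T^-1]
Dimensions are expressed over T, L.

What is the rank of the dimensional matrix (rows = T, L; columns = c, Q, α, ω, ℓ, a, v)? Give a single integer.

2

Dimensional matrix (T×L by c×Q×α×ω×ℓ×a×v):
  T: [-1 -1 -1 -1  0 -2 -1]
  L: [ 1  3  2  0  1  1  1]
RREF → pivots at {c,Q} ⇒ r = 2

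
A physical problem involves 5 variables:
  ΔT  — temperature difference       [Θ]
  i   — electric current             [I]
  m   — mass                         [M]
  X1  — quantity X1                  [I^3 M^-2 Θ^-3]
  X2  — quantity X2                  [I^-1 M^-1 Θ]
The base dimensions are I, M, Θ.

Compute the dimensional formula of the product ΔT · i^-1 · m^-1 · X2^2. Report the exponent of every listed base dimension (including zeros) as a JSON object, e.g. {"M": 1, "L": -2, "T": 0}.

Dimensional matrix (I×M×Θ by ΔT×i×m×X1×X2):
  I: [ 0  1  0  3 -1]
  M: [ 0  0  1 -2 -1]
  Θ: [ 1  0  0 -3  1]
  [I]: (1)·0+(-1)·1+(-1)·0+(2)·-1 = -3
  [M]: (1)·0+(-1)·0+(-1)·1+(2)·-1 = -3
  [Θ]: (1)·1+(-1)·0+(-1)·0+(2)·1 = 3
⇒ I^-3 M^-3 Θ^3

{"I": -3, "M": -3, "Θ": 3}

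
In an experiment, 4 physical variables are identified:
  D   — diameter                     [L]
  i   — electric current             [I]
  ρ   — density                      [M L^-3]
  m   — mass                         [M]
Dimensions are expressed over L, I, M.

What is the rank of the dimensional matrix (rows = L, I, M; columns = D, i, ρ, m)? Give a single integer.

Dimensional matrix (L×I×M by D×i×ρ×m):
  L: [ 1  0 -3  0]
  I: [ 0  1  0  0]
  M: [ 0  0  1  1]
RREF → pivots at {D,i,ρ} ⇒ r = 3

3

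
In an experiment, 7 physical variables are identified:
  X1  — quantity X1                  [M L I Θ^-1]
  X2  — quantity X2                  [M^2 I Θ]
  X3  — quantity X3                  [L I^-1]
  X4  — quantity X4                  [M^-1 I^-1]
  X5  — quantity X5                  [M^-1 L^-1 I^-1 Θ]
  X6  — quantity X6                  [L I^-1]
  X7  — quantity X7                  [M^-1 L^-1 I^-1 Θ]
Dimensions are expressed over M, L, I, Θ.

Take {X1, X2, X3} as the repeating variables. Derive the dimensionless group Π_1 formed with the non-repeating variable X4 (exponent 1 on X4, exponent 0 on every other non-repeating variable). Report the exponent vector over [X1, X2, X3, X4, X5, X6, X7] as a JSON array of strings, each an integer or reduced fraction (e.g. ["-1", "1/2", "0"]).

["1/3", "1/3", "-1/3", "1", "0", "0", "0"]

Write exponents as rows M,L,I,Θ / cols X1,X2,X3,X4,X5,X6,X7:
  M: [ 1  2  0 -1 -1  0 -1]
  L: [ 1  0  1  0 -1  1 -1]
  I: [ 1  1 -1 -1 -1 -1 -1]
  Θ: [-1  1  0  0  1  0  1]
RREF → pivots at {X1,X2,X3} ⇒ r = 3
Repeat: X1,X2,X3; free: X4,X5,X6,X7
RREF:
  r0: [   1    0    0 -1/3   -1    0   -1]
  r1: [   0    1    0 -1/3    0    0    0]
  r2: [   0    0    1  1/3    0    1    0]
  r3: [   0    0    0    0    0    0    0]
Fix exponent of X4 at 1, X5 at 0, X6 at 0, X7 at 0; solve each RREF row for its pivot's exponent:
  r0: exp(X1) + (-1/3)·1 = 0 ⇒ exp(X1) = 1/3
  r1: exp(X2) + (-1/3)·1 = 0 ⇒ exp(X2) = 1/3
  r2: exp(X3) + (1/3)·1 = 0 ⇒ exp(X3) = -1/3
Π_1 = X1^(1/3) · X2^(1/3) · X3^(-1/3) · X4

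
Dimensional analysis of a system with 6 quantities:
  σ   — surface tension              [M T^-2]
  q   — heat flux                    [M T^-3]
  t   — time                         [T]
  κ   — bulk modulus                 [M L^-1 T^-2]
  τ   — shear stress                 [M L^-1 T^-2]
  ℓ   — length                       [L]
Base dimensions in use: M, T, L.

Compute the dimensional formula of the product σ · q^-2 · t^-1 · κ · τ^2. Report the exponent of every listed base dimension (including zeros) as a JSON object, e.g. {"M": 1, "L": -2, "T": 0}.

Exponent matrix [M,T,L] × [σ,q,t,κ,τ,ℓ]:
  M: [ 1  1  0  1  1  0]
  T: [-2 -3  1 -2 -2  0]
  L: [ 0  0  0 -1 -1  1]
  [M]: (1)·1+(-2)·1+(-1)·0+(1)·1+(2)·1 = 2
  [T]: (1)·-2+(-2)·-3+(-1)·1+(1)·-2+(2)·-2 = -3
  [L]: (1)·0+(-2)·0+(-1)·0+(1)·-1+(2)·-1 = -3
⇒ M^2 T^-3 L^-3

{"M": 2, "T": -3, "L": -3}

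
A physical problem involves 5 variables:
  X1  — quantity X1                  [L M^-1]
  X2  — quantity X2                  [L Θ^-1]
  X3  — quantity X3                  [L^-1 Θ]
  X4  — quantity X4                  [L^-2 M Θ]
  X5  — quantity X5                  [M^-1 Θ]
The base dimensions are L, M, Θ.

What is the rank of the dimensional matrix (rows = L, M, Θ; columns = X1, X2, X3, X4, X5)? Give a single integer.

2

Write exponents as rows L,M,Θ / cols X1,X2,X3,X4,X5:
  L: [ 1  1 -1 -2  0]
  M: [-1  0  0  1 -1]
  Θ: [ 0 -1  1  1  1]
Echelon form has 2 nonzero rows (pivots: X1,X2)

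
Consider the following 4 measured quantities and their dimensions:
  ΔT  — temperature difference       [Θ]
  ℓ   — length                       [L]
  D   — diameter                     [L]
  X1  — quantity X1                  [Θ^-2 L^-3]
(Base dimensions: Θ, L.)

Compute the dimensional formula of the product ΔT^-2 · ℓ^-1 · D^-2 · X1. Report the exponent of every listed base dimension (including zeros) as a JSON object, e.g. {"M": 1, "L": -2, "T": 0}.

Exponent matrix [Θ,L] × [ΔT,ℓ,D,X1]:
  Θ: [ 1  0  0 -2]
  L: [ 0  1  1 -3]
  [Θ]: (-2)·1+(-1)·0+(-2)·0+(1)·-2 = -4
  [L]: (-2)·0+(-1)·1+(-2)·1+(1)·-3 = -6
⇒ Θ^-4 L^-6

{"Θ": -4, "L": -6}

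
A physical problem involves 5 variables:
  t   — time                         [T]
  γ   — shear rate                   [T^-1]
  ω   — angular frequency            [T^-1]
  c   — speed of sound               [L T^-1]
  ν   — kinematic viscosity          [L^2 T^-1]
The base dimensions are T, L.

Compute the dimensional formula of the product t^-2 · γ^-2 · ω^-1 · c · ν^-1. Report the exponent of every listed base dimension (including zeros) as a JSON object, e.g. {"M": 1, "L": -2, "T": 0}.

Dimensional matrix (T×L by t×γ×ω×c×ν):
  T: [ 1 -1 -1 -1 -1]
  L: [ 0  0  0  1  2]
  [T]: (-2)·1+(-2)·-1+(-1)·-1+(1)·-1+(-1)·-1 = 1
  [L]: (-2)·0+(-2)·0+(-1)·0+(1)·1+(-1)·2 = -1
⇒ T L^-1

{"T": 1, "L": -1}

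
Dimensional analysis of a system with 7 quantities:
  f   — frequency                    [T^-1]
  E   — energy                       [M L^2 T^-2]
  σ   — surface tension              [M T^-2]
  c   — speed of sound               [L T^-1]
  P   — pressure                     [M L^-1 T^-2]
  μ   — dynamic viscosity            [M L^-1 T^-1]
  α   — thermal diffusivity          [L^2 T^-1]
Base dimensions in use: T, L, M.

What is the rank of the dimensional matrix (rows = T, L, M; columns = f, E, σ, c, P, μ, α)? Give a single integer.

3

Dimensional matrix (T×L×M by f×E×σ×c×P×μ×α):
  T: [-1 -2 -2 -1 -2 -1 -1]
  L: [ 0  2  0  1 -1 -1  2]
  M: [ 0  1  1  0  1  1  0]
Row reduction gives pivot columns f,E,σ; rank = 3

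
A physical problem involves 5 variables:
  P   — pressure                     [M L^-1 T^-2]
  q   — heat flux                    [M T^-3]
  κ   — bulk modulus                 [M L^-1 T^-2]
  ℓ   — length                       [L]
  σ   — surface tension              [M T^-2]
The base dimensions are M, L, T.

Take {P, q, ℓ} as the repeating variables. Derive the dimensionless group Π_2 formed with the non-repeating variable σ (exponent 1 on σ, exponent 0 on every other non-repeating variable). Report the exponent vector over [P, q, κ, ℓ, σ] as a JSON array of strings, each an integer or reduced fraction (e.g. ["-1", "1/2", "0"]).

["-1", "0", "0", "-1", "1"]

Write exponents as rows M,L,T / cols P,q,κ,ℓ,σ:
  M: [ 1  1  1  0  1]
  L: [-1  0 -1  1  0]
  T: [-2 -3 -2  0 -2]
Echelon form has 3 nonzero rows (pivots: P,q,ℓ)
Pivot set = {P,q,ℓ}, free = {κ,σ}
RREF:
  r0: [   1    0    1    0    1]
  r1: [   0    1    0    0    0]
  r2: [   0    0    0    1    1]
Fix exponent of σ at 1, κ at 0; solve each RREF row for its pivot's exponent:
  r0: exp(P) + (1)·1 = 0 ⇒ exp(P) = -1
  r1: exp(q) + (0)·1 = 0 ⇒ exp(q) = 0
  r2: exp(ℓ) + (1)·1 = 0 ⇒ exp(ℓ) = -1
Π_2 = P^-1 · ℓ^-1 · σ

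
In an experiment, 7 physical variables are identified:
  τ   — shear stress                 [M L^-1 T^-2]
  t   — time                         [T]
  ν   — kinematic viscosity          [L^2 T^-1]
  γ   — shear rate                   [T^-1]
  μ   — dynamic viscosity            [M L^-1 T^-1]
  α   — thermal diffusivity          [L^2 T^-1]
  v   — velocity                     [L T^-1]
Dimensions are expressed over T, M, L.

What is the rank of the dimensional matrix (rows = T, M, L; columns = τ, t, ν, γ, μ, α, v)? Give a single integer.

3

Write exponents as rows T,M,L / cols τ,t,ν,γ,μ,α,v:
  T: [-2  1 -1 -1 -1 -1 -1]
  M: [ 1  0  0  0  1  0  0]
  L: [-1  0  2  0 -1  2  1]
RREF → pivots at {τ,t,ν} ⇒ r = 3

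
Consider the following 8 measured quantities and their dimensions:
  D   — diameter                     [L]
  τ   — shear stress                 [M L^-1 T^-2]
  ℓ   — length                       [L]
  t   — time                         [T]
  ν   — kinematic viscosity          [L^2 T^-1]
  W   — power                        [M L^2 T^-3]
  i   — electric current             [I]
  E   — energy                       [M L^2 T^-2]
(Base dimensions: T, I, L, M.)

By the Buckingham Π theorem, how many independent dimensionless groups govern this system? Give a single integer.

Exponent matrix [T,I,L,M] × [D,τ,ℓ,t,ν,W,i,E]:
  T: [ 0 -2  0  1 -1 -3  0 -2]
  I: [ 0  0  0  0  0  0  1  0]
  L: [ 1 -1  1  0  2  2  0  2]
  M: [ 0  1  0  0  0  1  0  1]
Echelon form has 4 nonzero rows (pivots: D,τ,t,i)
n=8, r=4 ⇒ 4 dimensionless groups

4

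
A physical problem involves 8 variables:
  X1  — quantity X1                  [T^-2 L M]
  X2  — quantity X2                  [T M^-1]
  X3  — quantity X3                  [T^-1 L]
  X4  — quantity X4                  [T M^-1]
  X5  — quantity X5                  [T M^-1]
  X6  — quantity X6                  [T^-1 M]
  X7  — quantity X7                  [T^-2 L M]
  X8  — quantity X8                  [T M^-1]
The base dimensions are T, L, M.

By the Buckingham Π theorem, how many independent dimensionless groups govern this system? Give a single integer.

6

Exponent matrix [T,L,M] × [X1,X2,X3,X4,X5,X6,X7,X8]:
  T: [-2  1 -1  1  1 -1 -2  1]
  L: [ 1  0  1  0  0  0  1  0]
  M: [ 1 -1  0 -1 -1  1  1 -1]
Echelon form has 2 nonzero rows (pivots: X1,X2)
n=8, r=2 ⇒ 6 dimensionless groups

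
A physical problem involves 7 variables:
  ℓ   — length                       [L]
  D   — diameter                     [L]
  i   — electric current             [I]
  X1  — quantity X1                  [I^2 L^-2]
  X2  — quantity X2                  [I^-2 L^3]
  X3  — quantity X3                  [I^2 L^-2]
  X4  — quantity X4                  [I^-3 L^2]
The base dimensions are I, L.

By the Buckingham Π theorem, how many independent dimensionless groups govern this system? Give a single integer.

5

Write exponents as rows I,L / cols ℓ,D,i,X1,X2,X3,X4:
  I: [ 0  0  1  2 -2  2 -3]
  L: [ 1  1  0 -2  3 -2  2]
RREF → pivots at {ℓ,i} ⇒ r = 2
n=7, r=2 ⇒ 5 dimensionless groups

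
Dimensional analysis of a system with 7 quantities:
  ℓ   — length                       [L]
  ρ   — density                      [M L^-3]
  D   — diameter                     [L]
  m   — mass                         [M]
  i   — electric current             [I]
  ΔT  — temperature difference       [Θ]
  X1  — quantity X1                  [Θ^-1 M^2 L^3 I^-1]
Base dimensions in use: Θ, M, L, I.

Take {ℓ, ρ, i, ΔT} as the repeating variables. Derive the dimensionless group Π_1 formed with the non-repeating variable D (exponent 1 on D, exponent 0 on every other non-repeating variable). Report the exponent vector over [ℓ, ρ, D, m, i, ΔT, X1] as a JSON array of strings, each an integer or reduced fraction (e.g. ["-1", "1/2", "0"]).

Write exponents as rows Θ,M,L,I / cols ℓ,ρ,D,m,i,ΔT,X1:
  Θ: [ 0  0  0  0  0  1 -1]
  M: [ 0  1  0  1  0  0  2]
  L: [ 1 -3  1  0  0  0  3]
  I: [ 0  0  0  0  1  0 -1]
Row reduction gives pivot columns ℓ,ρ,i,ΔT; rank = 4
Repeat: ℓ,ρ,i,ΔT; free: D,m,X1
RREF:
  r0: [   1    0    1    3    0    0    9]
  r1: [   0    1    0    1    0    0    2]
  r2: [   0    0    0    0    1    0   -1]
  r3: [   0    0    0    0    0    1   -1]
Fix exponent of D at 1, m at 0, X1 at 0; solve each RREF row for its pivot's exponent:
  r0: exp(ℓ) + (1)·1 = 0 ⇒ exp(ℓ) = -1
  r1: exp(ρ) + (0)·1 = 0 ⇒ exp(ρ) = 0
  r2: exp(i) + (0)·1 = 0 ⇒ exp(i) = 0
  r3: exp(ΔT) + (0)·1 = 0 ⇒ exp(ΔT) = 0
Π_1 = ℓ^-1 · D

["-1", "0", "1", "0", "0", "0", "0"]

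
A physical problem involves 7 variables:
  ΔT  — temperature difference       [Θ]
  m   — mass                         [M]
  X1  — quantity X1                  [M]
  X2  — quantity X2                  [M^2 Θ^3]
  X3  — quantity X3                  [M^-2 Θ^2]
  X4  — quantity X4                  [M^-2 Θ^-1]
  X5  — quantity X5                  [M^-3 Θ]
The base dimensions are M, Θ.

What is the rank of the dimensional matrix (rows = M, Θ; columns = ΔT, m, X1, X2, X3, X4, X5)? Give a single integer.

2

Dimensional matrix (M×Θ by ΔT×m×X1×X2×X3×X4×X5):
  M: [ 0  1  1  2 -2 -2 -3]
  Θ: [ 1  0  0  3  2 -1  1]
Row reduction gives pivot columns ΔT,m; rank = 2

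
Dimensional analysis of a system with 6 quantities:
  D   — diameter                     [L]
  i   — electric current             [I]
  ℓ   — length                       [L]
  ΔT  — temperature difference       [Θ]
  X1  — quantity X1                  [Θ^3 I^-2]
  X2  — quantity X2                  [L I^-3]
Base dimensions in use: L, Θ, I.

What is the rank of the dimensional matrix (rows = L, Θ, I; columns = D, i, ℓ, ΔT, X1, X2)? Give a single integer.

Exponent matrix [L,Θ,I] × [D,i,ℓ,ΔT,X1,X2]:
  L: [ 1  0  1  0  0  1]
  Θ: [ 0  0  0  1  3  0]
  I: [ 0  1  0  0 -2 -3]
RREF → pivots at {D,i,ΔT} ⇒ r = 3

3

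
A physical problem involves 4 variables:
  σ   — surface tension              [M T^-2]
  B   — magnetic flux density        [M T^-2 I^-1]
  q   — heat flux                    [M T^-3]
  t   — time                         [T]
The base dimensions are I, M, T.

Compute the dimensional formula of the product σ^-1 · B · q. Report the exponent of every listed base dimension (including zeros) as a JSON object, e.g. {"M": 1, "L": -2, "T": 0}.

Exponent matrix [I,M,T] × [σ,B,q,t]:
  I: [ 0 -1  0  0]
  M: [ 1  1  1  0]
  T: [-2 -2 -3  1]
  [I]: (-1)·0+(1)·-1+(1)·0 = -1
  [M]: (-1)·1+(1)·1+(1)·1 = 1
  [T]: (-1)·-2+(1)·-2+(1)·-3 = -3
⇒ I^-1 M T^-3

{"I": -1, "M": 1, "T": -3}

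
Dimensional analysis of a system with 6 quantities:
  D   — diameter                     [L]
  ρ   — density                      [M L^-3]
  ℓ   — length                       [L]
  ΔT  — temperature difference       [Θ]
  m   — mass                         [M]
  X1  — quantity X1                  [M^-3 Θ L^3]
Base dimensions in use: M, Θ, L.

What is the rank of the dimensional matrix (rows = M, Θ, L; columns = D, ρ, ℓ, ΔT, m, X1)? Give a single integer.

3

Dimensional matrix (M×Θ×L by D×ρ×ℓ×ΔT×m×X1):
  M: [ 0  1  0  0  1 -3]
  Θ: [ 0  0  0  1  0  1]
  L: [ 1 -3  1  0  0  3]
RREF → pivots at {D,ρ,ΔT} ⇒ r = 3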